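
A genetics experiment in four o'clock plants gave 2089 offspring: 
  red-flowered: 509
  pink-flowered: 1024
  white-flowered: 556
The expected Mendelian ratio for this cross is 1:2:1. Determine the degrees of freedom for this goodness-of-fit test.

A goodness-of-fit test with 3 phenotype classes has df = 3 − 1 = 2.

2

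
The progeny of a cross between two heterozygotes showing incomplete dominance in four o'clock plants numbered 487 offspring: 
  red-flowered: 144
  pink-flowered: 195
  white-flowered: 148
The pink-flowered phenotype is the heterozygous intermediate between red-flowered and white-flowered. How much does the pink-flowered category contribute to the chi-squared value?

9.660

With incomplete dominance, a heterozygote × heterozygote cross gives a 1:2:1 phenotypic ratio.
Total ratio parts = 4. Expected numbers out of 487:
  red-flowered: 487 × 1/4 = 121.75
  pink-flowered: 487 × 2/4 = 243.5
  white-flowered: 487 × 1/4 = 121.75
Contribution of pink-flowered: (195 − 243.5)² / 243.5 = 9.6602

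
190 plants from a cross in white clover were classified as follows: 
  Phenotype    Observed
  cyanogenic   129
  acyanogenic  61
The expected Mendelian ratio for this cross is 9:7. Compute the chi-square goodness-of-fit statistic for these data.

Total ratio parts = 16. Expected numbers out of 190:
  cyanogenic: 190 × 9/16 = 106.875
  acyanogenic: 190 × 7/16 = 83.125
χ² = Σ (O − E)² / E
  cyanogenic: (129 − 106.875)² / 106.875 = 4.5803
  acyanogenic: (61 − 83.125)² / 83.125 = 5.8889
χ² = 4.5803 + 5.8889 = 10.4692 ≈ 10.469

10.469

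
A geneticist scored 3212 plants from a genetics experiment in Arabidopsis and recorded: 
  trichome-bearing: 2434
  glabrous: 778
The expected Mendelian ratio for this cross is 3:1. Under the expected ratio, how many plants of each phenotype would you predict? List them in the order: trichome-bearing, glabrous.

The 3:1 ratio has 4 parts, so with N = 3212 the expected counts are:
  trichome-bearing: 3212 × 3/4 = 2409
  glabrous: 3212 × 1/4 = 803

2409, 803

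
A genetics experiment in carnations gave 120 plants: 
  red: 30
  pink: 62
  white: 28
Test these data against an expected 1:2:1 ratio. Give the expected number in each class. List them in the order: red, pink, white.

30, 60, 30

Expected counts for N = 120 under a 1:2:1 ratio (total parts = 4):
  red: 120 × 1/4 = 30
  pink: 120 × 2/4 = 60
  white: 120 × 1/4 = 30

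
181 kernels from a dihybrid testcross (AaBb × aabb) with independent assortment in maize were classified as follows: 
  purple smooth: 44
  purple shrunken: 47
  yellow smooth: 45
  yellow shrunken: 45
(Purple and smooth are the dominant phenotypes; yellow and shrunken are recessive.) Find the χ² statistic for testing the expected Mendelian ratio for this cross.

0.105

A dihybrid testcross with independent assortment gives a 1:1:1:1 ratio.
Expected counts for N = 181 under a 1:1:1:1 ratio (total parts = 4):
  purple smooth: 181 × 1/4 = 45.25
  purple shrunken: 181 × 1/4 = 45.25
  yellow smooth: 181 × 1/4 = 45.25
  yellow shrunken: 181 × 1/4 = 45.25
χ² = Σ (O − E)² / E
  purple smooth: (44 − 45.25)² / 45.25 = 0.0345
  purple shrunken: (47 − 45.25)² / 45.25 = 0.0677
  yellow smooth: (45 − 45.25)² / 45.25 = 0.0014
  yellow shrunken: (45 − 45.25)² / 45.25 = 0.0014
χ² = 0.0345 + 0.0677 + 0.0014 + 0.0014 = 0.105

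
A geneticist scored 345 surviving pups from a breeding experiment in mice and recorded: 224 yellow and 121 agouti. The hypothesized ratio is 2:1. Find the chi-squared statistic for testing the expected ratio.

Total ratio parts = 3. Expected numbers out of 345:
  yellow: 345 × 2/3 = 230
  agouti: 345 × 1/3 = 115
χ² = Σ (O − E)² / E
  yellow: (224 − 230)² / 230 = 0.1565
  agouti: (121 − 115)² / 115 = 0.3130
χ² = 0.1565 + 0.3130 = 0.4695 ≈ 0.470

0.470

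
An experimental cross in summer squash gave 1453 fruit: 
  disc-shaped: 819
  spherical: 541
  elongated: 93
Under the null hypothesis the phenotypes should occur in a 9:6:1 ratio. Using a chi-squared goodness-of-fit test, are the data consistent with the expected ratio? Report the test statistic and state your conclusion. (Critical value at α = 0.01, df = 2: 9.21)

0.084; consistent

Under the 9:6:1 hypothesis (Σ ratio = 16, N = 1453):
  disc-shaped: 1453 × 9/16 = 817.3125
  spherical: 1453 × 6/16 = 544.875
  elongated: 1453 × 1/16 = 90.8125
χ² = Σ (O − E)² / E
  disc-shaped: (819 − 817.3125)² / 817.3125 = 0.0035
  spherical: (541 − 544.875)² / 544.875 = 0.0276
  elongated: (93 − 90.8125)² / 90.8125 = 0.0527
χ² = 0.0035 + 0.0276 + 0.0527 = 0.0838 ≈ 0.084
Degrees of freedom = 3 − 1 = 2; critical value at α = 0.01 is 9.21.
Since 0.084 < 9.21, we fail to reject the null hypothesis — the data are consistent with the 9:6:1 ratio.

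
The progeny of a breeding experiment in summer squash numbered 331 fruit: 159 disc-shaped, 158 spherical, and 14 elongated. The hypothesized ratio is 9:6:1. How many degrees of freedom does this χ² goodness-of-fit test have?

2

A goodness-of-fit test with 3 phenotype classes has df = 3 − 1 = 2.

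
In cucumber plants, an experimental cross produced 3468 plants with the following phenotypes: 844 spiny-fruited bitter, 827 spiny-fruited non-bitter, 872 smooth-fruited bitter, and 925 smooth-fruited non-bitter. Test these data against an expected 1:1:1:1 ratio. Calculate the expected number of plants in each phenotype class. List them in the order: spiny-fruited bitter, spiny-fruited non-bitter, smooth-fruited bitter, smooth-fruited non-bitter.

Total ratio parts = 4. Expected numbers out of 3468:
  spiny-fruited bitter: 3468 × 1/4 = 867
  spiny-fruited non-bitter: 3468 × 1/4 = 867
  smooth-fruited bitter: 3468 × 1/4 = 867
  smooth-fruited non-bitter: 3468 × 1/4 = 867

867, 867, 867, 867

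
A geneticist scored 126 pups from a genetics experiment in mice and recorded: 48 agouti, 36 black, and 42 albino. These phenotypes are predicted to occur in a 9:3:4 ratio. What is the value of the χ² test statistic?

17.365

Expected counts for N = 126 under a 9:3:4 ratio (total parts = 16):
  agouti: 126 × 9/16 = 70.875
  black: 126 × 3/16 = 23.625
  albino: 126 × 4/16 = 31.5
χ² = Σ (O − E)² / E
  agouti: (48 − 70.875)² / 70.875 = 7.3829
  black: (36 − 23.625)² / 23.625 = 6.4821
  albino: (42 − 31.5)² / 31.5 = 3.5000
χ² = 7.3829 + 6.4821 + 3.5000 = 17.365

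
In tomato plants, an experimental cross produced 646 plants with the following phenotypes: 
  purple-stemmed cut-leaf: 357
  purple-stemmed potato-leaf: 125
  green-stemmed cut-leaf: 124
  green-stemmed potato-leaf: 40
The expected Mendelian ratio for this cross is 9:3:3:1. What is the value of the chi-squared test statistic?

The 9:3:3:1 ratio has 16 parts, so with N = 646 the expected counts are:
  purple-stemmed cut-leaf: 646 × 9/16 = 363.375
  purple-stemmed potato-leaf: 646 × 3/16 = 121.125
  green-stemmed cut-leaf: 646 × 3/16 = 121.125
  green-stemmed potato-leaf: 646 × 1/16 = 40.375
χ² = Σ (O − E)² / E
  purple-stemmed cut-leaf: (357 − 363.375)² / 363.375 = 0.1118
  purple-stemmed potato-leaf: (125 − 121.125)² / 121.125 = 0.1240
  green-stemmed cut-leaf: (124 − 121.125)² / 121.125 = 0.0682
  green-stemmed potato-leaf: (40 − 40.375)² / 40.375 = 0.0035
χ² = 0.1118 + 0.1240 + 0.0682 + 0.0035 = 0.3075 ≈ 0.308

0.308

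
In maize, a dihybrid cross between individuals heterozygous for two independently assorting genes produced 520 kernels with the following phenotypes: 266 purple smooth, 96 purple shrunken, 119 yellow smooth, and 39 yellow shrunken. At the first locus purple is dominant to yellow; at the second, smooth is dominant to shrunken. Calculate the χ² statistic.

A dihybrid F₂ with independent assortment and complete dominance at both loci gives a 9:3:3:1 phenotypic ratio.
Total ratio parts = 16. Expected numbers out of 520:
  purple smooth: 520 × 9/16 = 292.5
  purple shrunken: 520 × 3/16 = 97.5
  yellow smooth: 520 × 3/16 = 97.5
  yellow shrunken: 520 × 1/16 = 32.5
χ² = Σ (O − E)² / E
  purple smooth: (266 − 292.5)² / 292.5 = 2.4009
  purple shrunken: (96 − 97.5)² / 97.5 = 0.0231
  yellow smooth: (119 − 97.5)² / 97.5 = 4.7410
  yellow shrunken: (39 − 32.5)² / 32.5 = 1.3000
χ² = 2.4009 + 0.0231 + 4.7410 + 1.3000 = 8.465

8.465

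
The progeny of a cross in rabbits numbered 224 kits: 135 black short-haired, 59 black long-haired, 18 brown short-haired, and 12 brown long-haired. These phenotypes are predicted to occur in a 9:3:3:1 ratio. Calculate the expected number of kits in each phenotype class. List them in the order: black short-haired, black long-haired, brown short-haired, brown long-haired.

126, 42, 42, 14

Under the 9:3:3:1 hypothesis (Σ ratio = 16, N = 224):
  black short-haired: 224 × 9/16 = 126
  black long-haired: 224 × 3/16 = 42
  brown short-haired: 224 × 3/16 = 42
  brown long-haired: 224 × 1/16 = 14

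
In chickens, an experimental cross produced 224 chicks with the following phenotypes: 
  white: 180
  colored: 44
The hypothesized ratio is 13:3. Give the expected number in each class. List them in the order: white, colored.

The 13:3 ratio has 16 parts, so with N = 224 the expected counts are:
  white: 224 × 13/16 = 182
  colored: 224 × 3/16 = 42

182, 42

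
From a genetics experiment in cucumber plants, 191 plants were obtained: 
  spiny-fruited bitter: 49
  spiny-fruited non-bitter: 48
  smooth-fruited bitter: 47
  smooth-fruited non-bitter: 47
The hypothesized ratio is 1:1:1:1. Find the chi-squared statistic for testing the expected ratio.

Under the 1:1:1:1 hypothesis (Σ ratio = 4, N = 191):
  spiny-fruited bitter: 191 × 1/4 = 47.75
  spiny-fruited non-bitter: 191 × 1/4 = 47.75
  smooth-fruited bitter: 191 × 1/4 = 47.75
  smooth-fruited non-bitter: 191 × 1/4 = 47.75
χ² = Σ (O − E)² / E
  spiny-fruited bitter: (49 − 47.75)² / 47.75 = 0.0327
  spiny-fruited non-bitter: (48 − 47.75)² / 47.75 = 0.0013
  smooth-fruited bitter: (47 − 47.75)² / 47.75 = 0.0118
  smooth-fruited non-bitter: (47 − 47.75)² / 47.75 = 0.0118
χ² = 0.0327 + 0.0013 + 0.0118 + 0.0118 = 0.0576 ≈ 0.058

0.058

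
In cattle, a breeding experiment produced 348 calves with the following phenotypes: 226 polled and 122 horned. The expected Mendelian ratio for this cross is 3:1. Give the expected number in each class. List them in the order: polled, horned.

Under the 3:1 hypothesis (Σ ratio = 4, N = 348):
  polled: 348 × 3/4 = 261
  horned: 348 × 1/4 = 87

261, 87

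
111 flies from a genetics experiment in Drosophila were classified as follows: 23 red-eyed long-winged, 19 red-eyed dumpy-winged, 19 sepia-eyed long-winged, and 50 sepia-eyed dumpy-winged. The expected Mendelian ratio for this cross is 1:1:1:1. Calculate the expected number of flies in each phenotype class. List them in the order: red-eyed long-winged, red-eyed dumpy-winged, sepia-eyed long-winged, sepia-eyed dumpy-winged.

Under the 1:1:1:1 hypothesis (Σ ratio = 4, N = 111):
  red-eyed long-winged: 111 × 1/4 = 27.75
  red-eyed dumpy-winged: 111 × 1/4 = 27.75
  sepia-eyed long-winged: 111 × 1/4 = 27.75
  sepia-eyed dumpy-winged: 111 × 1/4 = 27.75

27.75, 27.75, 27.75, 27.75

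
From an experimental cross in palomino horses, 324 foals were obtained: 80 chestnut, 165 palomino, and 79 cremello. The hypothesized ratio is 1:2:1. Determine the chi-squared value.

0.117

Expected counts for N = 324 under a 1:2:1 ratio (total parts = 4):
  chestnut: 324 × 1/4 = 81
  palomino: 324 × 2/4 = 162
  cremello: 324 × 1/4 = 81
χ² = Σ (O − E)² / E
  chestnut: (80 − 81)² / 81 = 0.0123
  palomino: (165 − 162)² / 162 = 0.0556
  cremello: (79 − 81)² / 81 = 0.0494
χ² = 0.0123 + 0.0556 + 0.0494 = 0.1173 ≈ 0.117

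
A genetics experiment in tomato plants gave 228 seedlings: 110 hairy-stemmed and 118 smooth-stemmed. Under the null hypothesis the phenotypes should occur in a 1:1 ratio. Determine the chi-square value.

The 1:1 ratio has 2 parts, so with N = 228 the expected counts are:
  hairy-stemmed: 228 × 1/2 = 114
  smooth-stemmed: 228 × 1/2 = 114
χ² = Σ (O − E)² / E
  hairy-stemmed: (110 − 114)² / 114 = 0.1404
  smooth-stemmed: (118 − 114)² / 114 = 0.1404
χ² = 0.1404 + 0.1404 = 0.2808 ≈ 0.281

0.281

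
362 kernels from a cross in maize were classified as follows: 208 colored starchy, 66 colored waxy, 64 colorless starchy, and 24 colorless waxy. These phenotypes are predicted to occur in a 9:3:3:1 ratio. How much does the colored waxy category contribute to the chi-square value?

Total ratio parts = 16. Expected numbers out of 362:
  colored starchy: 362 × 9/16 = 203.625
  colored waxy: 362 × 3/16 = 67.875
  colorless starchy: 362 × 3/16 = 67.875
  colorless waxy: 362 × 1/16 = 22.625
Contribution of colored waxy: (66 − 67.875)² / 67.875 = 0.0518

0.052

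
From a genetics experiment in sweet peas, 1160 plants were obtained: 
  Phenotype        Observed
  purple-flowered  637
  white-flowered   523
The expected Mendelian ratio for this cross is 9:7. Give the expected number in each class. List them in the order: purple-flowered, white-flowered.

652.5, 507.5

Under the 9:7 hypothesis (Σ ratio = 16, N = 1160):
  purple-flowered: 1160 × 9/16 = 652.5
  white-flowered: 1160 × 7/16 = 507.5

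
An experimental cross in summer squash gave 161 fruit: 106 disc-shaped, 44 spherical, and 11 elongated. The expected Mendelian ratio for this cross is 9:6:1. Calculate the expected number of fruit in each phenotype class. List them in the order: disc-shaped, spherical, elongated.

Expected counts for N = 161 under a 9:6:1 ratio (total parts = 16):
  disc-shaped: 161 × 9/16 = 90.5625
  spherical: 161 × 6/16 = 60.375
  elongated: 161 × 1/16 = 10.0625

90.5625, 60.375, 10.0625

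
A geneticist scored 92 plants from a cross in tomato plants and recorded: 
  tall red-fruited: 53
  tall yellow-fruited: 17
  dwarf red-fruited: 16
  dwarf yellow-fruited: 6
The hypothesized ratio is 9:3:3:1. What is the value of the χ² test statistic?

0.135

Under the 9:3:3:1 hypothesis (Σ ratio = 16, N = 92):
  tall red-fruited: 92 × 9/16 = 51.75
  tall yellow-fruited: 92 × 3/16 = 17.25
  dwarf red-fruited: 92 × 3/16 = 17.25
  dwarf yellow-fruited: 92 × 1/16 = 5.75
χ² = Σ (O − E)² / E
  tall red-fruited: (53 − 51.75)² / 51.75 = 0.0302
  tall yellow-fruited: (17 − 17.25)² / 17.25 = 0.0036
  dwarf red-fruited: (16 − 17.25)² / 17.25 = 0.0906
  dwarf yellow-fruited: (6 − 5.75)² / 5.75 = 0.0109
χ² = 0.0302 + 0.0036 + 0.0906 + 0.0109 = 0.1353 ≈ 0.135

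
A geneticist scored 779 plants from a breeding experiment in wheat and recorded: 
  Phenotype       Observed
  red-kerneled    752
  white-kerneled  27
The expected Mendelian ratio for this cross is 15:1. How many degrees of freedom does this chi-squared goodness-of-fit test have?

A goodness-of-fit test with 2 phenotype classes has df = 2 − 1 = 1.

1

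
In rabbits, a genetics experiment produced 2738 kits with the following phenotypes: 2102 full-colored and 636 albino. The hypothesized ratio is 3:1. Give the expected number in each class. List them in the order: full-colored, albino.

Total ratio parts = 4. Expected numbers out of 2738:
  full-colored: 2738 × 3/4 = 2053.5
  albino: 2738 × 1/4 = 684.5

2053.5, 684.5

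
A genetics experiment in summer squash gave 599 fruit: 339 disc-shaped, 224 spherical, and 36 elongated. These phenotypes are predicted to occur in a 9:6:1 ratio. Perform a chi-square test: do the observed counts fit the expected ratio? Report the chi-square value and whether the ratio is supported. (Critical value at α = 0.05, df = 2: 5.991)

0.070; consistent

Total ratio parts = 16. Expected numbers out of 599:
  disc-shaped: 599 × 9/16 = 336.9375
  spherical: 599 × 6/16 = 224.625
  elongated: 599 × 1/16 = 37.4375
χ² = Σ (O − E)² / E
  disc-shaped: (339 − 336.9375)² / 336.9375 = 0.0126
  spherical: (224 − 224.625)² / 224.625 = 0.0017
  elongated: (36 − 37.4375)² / 37.4375 = 0.0552
χ² = 0.0126 + 0.0017 + 0.0552 = 0.0695 ≈ 0.070
Degrees of freedom = 3 − 1 = 2; critical value at α = 0.05 is 5.991.
Since 0.070 < 5.991, we fail to reject the null hypothesis — the data are consistent with the 9:6:1 ratio.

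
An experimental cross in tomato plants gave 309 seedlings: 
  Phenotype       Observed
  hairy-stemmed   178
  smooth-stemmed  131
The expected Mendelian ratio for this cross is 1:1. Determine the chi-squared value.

Under the 1:1 hypothesis (Σ ratio = 2, N = 309):
  hairy-stemmed: 309 × 1/2 = 154.5
  smooth-stemmed: 309 × 1/2 = 154.5
χ² = Σ (O − E)² / E
  hairy-stemmed: (178 − 154.5)² / 154.5 = 3.5744
  smooth-stemmed: (131 − 154.5)² / 154.5 = 3.5744
χ² = 3.5744 + 3.5744 = 7.1488 ≈ 7.149

7.149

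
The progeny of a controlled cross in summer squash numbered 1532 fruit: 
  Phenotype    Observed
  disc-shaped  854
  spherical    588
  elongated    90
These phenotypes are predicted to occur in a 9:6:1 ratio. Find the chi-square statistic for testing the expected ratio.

0.732

Expected counts for N = 1532 under a 9:6:1 ratio (total parts = 16):
  disc-shaped: 1532 × 9/16 = 861.75
  spherical: 1532 × 6/16 = 574.5
  elongated: 1532 × 1/16 = 95.75
χ² = Σ (O − E)² / E
  disc-shaped: (854 − 861.75)² / 861.75 = 0.0697
  spherical: (588 − 574.5)² / 574.5 = 0.3172
  elongated: (90 − 95.75)² / 95.75 = 0.3453
χ² = 0.0697 + 0.3172 + 0.3453 = 0.7322 ≈ 0.732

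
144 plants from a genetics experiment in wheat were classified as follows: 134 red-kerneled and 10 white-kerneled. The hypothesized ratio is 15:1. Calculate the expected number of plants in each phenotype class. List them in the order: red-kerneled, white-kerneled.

Total ratio parts = 16. Expected numbers out of 144:
  red-kerneled: 144 × 15/16 = 135
  white-kerneled: 144 × 1/16 = 9

135, 9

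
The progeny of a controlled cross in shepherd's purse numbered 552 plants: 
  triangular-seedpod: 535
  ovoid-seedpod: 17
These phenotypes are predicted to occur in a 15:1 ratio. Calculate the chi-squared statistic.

Total ratio parts = 16. Expected numbers out of 552:
  triangular-seedpod: 552 × 15/16 = 517.5
  ovoid-seedpod: 552 × 1/16 = 34.5
χ² = Σ (O − E)² / E
  triangular-seedpod: (535 − 517.5)² / 517.5 = 0.5918
  ovoid-seedpod: (17 − 34.5)² / 34.5 = 8.8768
χ² = 0.5918 + 8.8768 = 9.4686 ≈ 9.469

9.469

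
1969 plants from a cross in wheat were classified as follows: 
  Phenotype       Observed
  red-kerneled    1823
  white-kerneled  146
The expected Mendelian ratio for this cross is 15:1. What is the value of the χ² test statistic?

4.560

Expected counts for N = 1969 under a 15:1 ratio (total parts = 16):
  red-kerneled: 1969 × 15/16 = 1845.9375
  white-kerneled: 1969 × 1/16 = 123.0625
χ² = Σ (O − E)² / E
  red-kerneled: (1823 − 1845.9375)² / 1845.9375 = 0.2850
  white-kerneled: (146 − 123.0625)² / 123.0625 = 4.2753
χ² = 0.2850 + 4.2753 = 4.5603 ≈ 4.560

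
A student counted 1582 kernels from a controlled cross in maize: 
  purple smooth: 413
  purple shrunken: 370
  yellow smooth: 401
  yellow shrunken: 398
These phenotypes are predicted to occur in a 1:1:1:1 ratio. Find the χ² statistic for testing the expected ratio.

Under the 1:1:1:1 hypothesis (Σ ratio = 4, N = 1582):
  purple smooth: 1582 × 1/4 = 395.5
  purple shrunken: 1582 × 1/4 = 395.5
  yellow smooth: 1582 × 1/4 = 395.5
  yellow shrunken: 1582 × 1/4 = 395.5
χ² = Σ (O − E)² / E
  purple smooth: (413 − 395.5)² / 395.5 = 0.7743
  purple shrunken: (370 − 395.5)² / 395.5 = 1.6441
  yellow smooth: (401 − 395.5)² / 395.5 = 0.0765
  yellow shrunken: (398 − 395.5)² / 395.5 = 0.0158
χ² = 0.7743 + 1.6441 + 0.0765 + 0.0158 = 2.5107 ≈ 2.511

2.511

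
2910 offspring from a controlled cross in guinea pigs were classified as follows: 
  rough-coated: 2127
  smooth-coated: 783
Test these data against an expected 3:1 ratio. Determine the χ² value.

5.645

The 3:1 ratio has 4 parts, so with N = 2910 the expected counts are:
  rough-coated: 2910 × 3/4 = 2182.5
  smooth-coated: 2910 × 1/4 = 727.5
χ² = Σ (O − E)² / E
  rough-coated: (2127 − 2182.5)² / 2182.5 = 1.4113
  smooth-coated: (783 − 727.5)² / 727.5 = 4.2340
χ² = 1.4113 + 4.2340 = 5.6453 ≈ 5.645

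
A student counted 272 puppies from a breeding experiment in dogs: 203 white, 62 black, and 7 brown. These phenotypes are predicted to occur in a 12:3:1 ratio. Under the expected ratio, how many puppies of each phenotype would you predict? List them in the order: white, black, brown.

204, 51, 17

Under the 12:3:1 hypothesis (Σ ratio = 16, N = 272):
  white: 272 × 12/16 = 204
  black: 272 × 3/16 = 51
  brown: 272 × 1/16 = 17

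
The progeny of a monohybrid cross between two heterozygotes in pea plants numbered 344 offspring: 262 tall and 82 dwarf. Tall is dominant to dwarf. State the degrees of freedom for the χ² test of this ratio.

1

For a monohybrid cross between heterozygotes with complete dominance, the expected phenotypic ratio is 3:1.
A goodness-of-fit test with 2 phenotype classes has df = 2 − 1 = 1.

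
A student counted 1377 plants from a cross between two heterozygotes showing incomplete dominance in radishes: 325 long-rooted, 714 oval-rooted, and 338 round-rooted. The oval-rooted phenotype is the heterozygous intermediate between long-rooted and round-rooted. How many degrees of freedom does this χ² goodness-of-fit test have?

2

With incomplete dominance, a heterozygote × heterozygote cross gives a 1:2:1 phenotypic ratio.
A goodness-of-fit test with 3 phenotype classes has df = 3 − 1 = 2.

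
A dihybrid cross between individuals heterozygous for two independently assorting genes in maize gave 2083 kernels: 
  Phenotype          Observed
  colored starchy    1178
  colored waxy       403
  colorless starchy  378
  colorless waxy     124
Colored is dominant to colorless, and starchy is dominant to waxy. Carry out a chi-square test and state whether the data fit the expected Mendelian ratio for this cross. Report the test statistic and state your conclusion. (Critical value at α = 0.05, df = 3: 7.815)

A dihybrid F₂ with independent assortment and complete dominance at both loci gives a 9:3:3:1 phenotypic ratio.
The 9:3:3:1 ratio has 16 parts, so with N = 2083 the expected counts are:
  colored starchy: 2083 × 9/16 = 1171.6875
  colored waxy: 2083 × 3/16 = 390.5625
  colorless starchy: 2083 × 3/16 = 390.5625
  colorless waxy: 2083 × 1/16 = 130.1875
χ² = Σ (O − E)² / E
  colored starchy: (1178 − 1171.6875)² / 1171.6875 = 0.0340
  colored waxy: (403 − 390.5625)² / 390.5625 = 0.3961
  colorless starchy: (378 − 390.5625)² / 390.5625 = 0.4041
  colorless waxy: (124 − 130.1875)² / 130.1875 = 0.2941
χ² = 0.0340 + 0.3961 + 0.4041 + 0.2941 = 1.1283 ≈ 1.128
Degrees of freedom = 4 − 1 = 3; critical value at α = 0.05 is 7.815.
Since 1.128 < 7.815, we fail to reject the null hypothesis — the data are consistent with the 9:3:3:1 ratio.

1.128; consistent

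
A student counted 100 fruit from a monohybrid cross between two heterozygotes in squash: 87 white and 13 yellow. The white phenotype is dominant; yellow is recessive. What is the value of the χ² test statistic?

For a monohybrid cross between heterozygotes with complete dominance, the expected phenotypic ratio is 3:1.
Expected counts for N = 100 under a 3:1 ratio (total parts = 4):
  white: 100 × 3/4 = 75
  yellow: 100 × 1/4 = 25
χ² = Σ (O − E)² / E
  white: (87 − 75)² / 75 = 1.9200
  yellow: (13 − 25)² / 25 = 5.7600
χ² = 1.9200 + 5.7600 = 7.680

7.680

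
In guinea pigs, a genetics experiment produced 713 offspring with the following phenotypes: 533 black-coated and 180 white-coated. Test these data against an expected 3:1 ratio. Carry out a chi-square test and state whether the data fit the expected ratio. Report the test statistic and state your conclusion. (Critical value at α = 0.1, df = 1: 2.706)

Under the 3:1 hypothesis (Σ ratio = 4, N = 713):
  black-coated: 713 × 3/4 = 534.75
  white-coated: 713 × 1/4 = 178.25
χ² = Σ (O − E)² / E
  black-coated: (533 − 534.75)² / 534.75 = 0.0057
  white-coated: (180 − 178.25)² / 178.25 = 0.0172
χ² = 0.0057 + 0.0172 = 0.0229 ≈ 0.023
Degrees of freedom = 2 − 1 = 1; critical value at α = 0.1 is 2.706.
Since 0.023 < 2.706, we fail to reject the null hypothesis — the data are consistent with the 3:1 ratio.

0.023; consistent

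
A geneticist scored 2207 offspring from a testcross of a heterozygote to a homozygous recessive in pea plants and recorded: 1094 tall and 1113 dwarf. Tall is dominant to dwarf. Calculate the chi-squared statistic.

0.164

A testcross of a heterozygote (Aa × aa) gives a 1:1 phenotypic ratio.
Under the 1:1 hypothesis (Σ ratio = 2, N = 2207):
  tall: 2207 × 1/2 = 1103.5
  dwarf: 2207 × 1/2 = 1103.5
χ² = Σ (O − E)² / E
  tall: (1094 − 1103.5)² / 1103.5 = 0.0818
  dwarf: (1113 − 1103.5)² / 1103.5 = 0.0818
χ² = 0.0818 + 0.0818 = 0.1636 ≈ 0.164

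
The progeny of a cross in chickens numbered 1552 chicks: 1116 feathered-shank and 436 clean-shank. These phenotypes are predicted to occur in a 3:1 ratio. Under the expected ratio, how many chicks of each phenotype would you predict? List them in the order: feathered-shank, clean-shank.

The 3:1 ratio has 4 parts, so with N = 1552 the expected counts are:
  feathered-shank: 1552 × 3/4 = 1164
  clean-shank: 1552 × 1/4 = 388

1164, 388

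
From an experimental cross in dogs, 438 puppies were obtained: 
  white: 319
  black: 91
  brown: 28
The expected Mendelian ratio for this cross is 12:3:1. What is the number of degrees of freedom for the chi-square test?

A goodness-of-fit test with 3 phenotype classes has df = 3 − 1 = 2.

2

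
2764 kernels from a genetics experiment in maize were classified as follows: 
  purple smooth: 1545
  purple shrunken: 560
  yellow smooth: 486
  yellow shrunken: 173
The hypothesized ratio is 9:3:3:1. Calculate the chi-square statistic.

5.432

Under the 9:3:3:1 hypothesis (Σ ratio = 16, N = 2764):
  purple smooth: 2764 × 9/16 = 1554.75
  purple shrunken: 2764 × 3/16 = 518.25
  yellow smooth: 2764 × 3/16 = 518.25
  yellow shrunken: 2764 × 1/16 = 172.75
χ² = Σ (O − E)² / E
  purple smooth: (1545 − 1554.75)² / 1554.75 = 0.0611
  purple shrunken: (560 − 518.25)² / 518.25 = 3.3634
  yellow smooth: (486 − 518.25)² / 518.25 = 2.0069
  yellow shrunken: (173 − 172.75)² / 172.75 = 0.0004
χ² = 0.0611 + 3.3634 + 2.0069 + 0.0004 = 5.4318 ≈ 5.432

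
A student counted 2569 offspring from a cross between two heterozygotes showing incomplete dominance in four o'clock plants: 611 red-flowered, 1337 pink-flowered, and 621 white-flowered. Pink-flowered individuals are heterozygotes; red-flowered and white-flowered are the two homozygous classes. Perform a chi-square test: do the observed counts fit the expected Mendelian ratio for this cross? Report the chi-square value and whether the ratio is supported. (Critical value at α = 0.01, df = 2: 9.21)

4.369; consistent

With incomplete dominance, a heterozygote × heterozygote cross gives a 1:2:1 phenotypic ratio.
Under the 1:2:1 hypothesis (Σ ratio = 4, N = 2569):
  red-flowered: 2569 × 1/4 = 642.25
  pink-flowered: 2569 × 2/4 = 1284.5
  white-flowered: 2569 × 1/4 = 642.25
χ² = Σ (O − E)² / E
  red-flowered: (611 − 642.25)² / 642.25 = 1.5205
  pink-flowered: (1337 − 1284.5)² / 1284.5 = 2.1458
  white-flowered: (621 − 642.25)² / 642.25 = 0.7031
χ² = 1.5205 + 2.1458 + 0.7031 = 4.3694 ≈ 4.369
Degrees of freedom = 3 − 1 = 2; critical value at α = 0.01 is 9.21.
Since 4.369 < 9.21, we fail to reject the null hypothesis — the data are consistent with the 1:2:1 ratio.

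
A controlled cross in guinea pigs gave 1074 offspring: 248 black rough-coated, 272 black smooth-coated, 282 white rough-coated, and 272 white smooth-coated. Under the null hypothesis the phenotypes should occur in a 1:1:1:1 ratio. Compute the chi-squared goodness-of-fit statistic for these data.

2.335

Expected counts for N = 1074 under a 1:1:1:1 ratio (total parts = 4):
  black rough-coated: 1074 × 1/4 = 268.5
  black smooth-coated: 1074 × 1/4 = 268.5
  white rough-coated: 1074 × 1/4 = 268.5
  white smooth-coated: 1074 × 1/4 = 268.5
χ² = Σ (O − E)² / E
  black rough-coated: (248 − 268.5)² / 268.5 = 1.5652
  black smooth-coated: (272 − 268.5)² / 268.5 = 0.0456
  white rough-coated: (282 − 268.5)² / 268.5 = 0.6788
  white smooth-coated: (272 − 268.5)² / 268.5 = 0.0456
χ² = 1.5652 + 0.0456 + 0.6788 + 0.0456 = 2.3352 ≈ 2.335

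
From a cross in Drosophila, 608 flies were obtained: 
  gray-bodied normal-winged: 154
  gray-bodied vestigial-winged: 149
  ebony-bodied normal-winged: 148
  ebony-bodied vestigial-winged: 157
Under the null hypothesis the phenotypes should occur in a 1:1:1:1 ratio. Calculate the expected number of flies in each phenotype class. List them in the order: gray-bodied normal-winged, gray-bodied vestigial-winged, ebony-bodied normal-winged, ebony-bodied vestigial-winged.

152, 152, 152, 152

Total ratio parts = 4. Expected numbers out of 608:
  gray-bodied normal-winged: 608 × 1/4 = 152
  gray-bodied vestigial-winged: 608 × 1/4 = 152
  ebony-bodied normal-winged: 608 × 1/4 = 152
  ebony-bodied vestigial-winged: 608 × 1/4 = 152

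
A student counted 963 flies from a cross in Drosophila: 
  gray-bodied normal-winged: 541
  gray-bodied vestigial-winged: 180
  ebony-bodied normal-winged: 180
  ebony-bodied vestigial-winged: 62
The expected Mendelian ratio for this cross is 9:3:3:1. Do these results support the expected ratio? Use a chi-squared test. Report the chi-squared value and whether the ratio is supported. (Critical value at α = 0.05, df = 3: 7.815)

The 9:3:3:1 ratio has 16 parts, so with N = 963 the expected counts are:
  gray-bodied normal-winged: 963 × 9/16 = 541.6875
  gray-bodied vestigial-winged: 963 × 3/16 = 180.5625
  ebony-bodied normal-winged: 963 × 3/16 = 180.5625
  ebony-bodied vestigial-winged: 963 × 1/16 = 60.1875
χ² = Σ (O − E)² / E
  gray-bodied normal-winged: (541 − 541.6875)² / 541.6875 = 0.0009
  gray-bodied vestigial-winged: (180 − 180.5625)² / 180.5625 = 0.0018
  ebony-bodied normal-winged: (180 − 180.5625)² / 180.5625 = 0.0018
  ebony-bodied vestigial-winged: (62 − 60.1875)² / 60.1875 = 0.0546
χ² = 0.0009 + 0.0018 + 0.0018 + 0.0546 = 0.0591 ≈ 0.059
Degrees of freedom = 4 − 1 = 3; critical value at α = 0.05 is 7.815.
Since 0.059 < 7.815, we fail to reject the null hypothesis — the data are consistent with the 9:3:3:1 ratio.

0.059; consistent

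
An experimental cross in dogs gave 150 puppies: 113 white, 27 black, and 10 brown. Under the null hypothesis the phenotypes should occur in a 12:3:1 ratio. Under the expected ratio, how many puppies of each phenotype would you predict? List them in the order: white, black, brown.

Total ratio parts = 16. Expected numbers out of 150:
  white: 150 × 12/16 = 112.5
  black: 150 × 3/16 = 28.125
  brown: 150 × 1/16 = 9.375

112.5, 28.125, 9.375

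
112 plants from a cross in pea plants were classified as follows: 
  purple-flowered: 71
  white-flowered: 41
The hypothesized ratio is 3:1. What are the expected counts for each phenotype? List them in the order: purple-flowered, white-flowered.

The 3:1 ratio has 4 parts, so with N = 112 the expected counts are:
  purple-flowered: 112 × 3/4 = 84
  white-flowered: 112 × 1/4 = 28

84, 28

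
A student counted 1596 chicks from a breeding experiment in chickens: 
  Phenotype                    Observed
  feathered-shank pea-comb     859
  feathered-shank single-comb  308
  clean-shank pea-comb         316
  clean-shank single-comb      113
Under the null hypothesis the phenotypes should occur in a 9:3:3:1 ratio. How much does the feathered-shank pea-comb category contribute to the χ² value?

The 9:3:3:1 ratio has 16 parts, so with N = 1596 the expected counts are:
  feathered-shank pea-comb: 1596 × 9/16 = 897.75
  feathered-shank single-comb: 1596 × 3/16 = 299.25
  clean-shank pea-comb: 1596 × 3/16 = 299.25
  clean-shank single-comb: 1596 × 1/16 = 99.75
Contribution of feathered-shank pea-comb: (859 − 897.75)² / 897.75 = 1.6726

1.673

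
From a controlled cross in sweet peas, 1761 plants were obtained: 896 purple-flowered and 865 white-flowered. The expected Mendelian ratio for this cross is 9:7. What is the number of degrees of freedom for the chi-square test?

1

A goodness-of-fit test with 2 phenotype classes has df = 2 − 1 = 1.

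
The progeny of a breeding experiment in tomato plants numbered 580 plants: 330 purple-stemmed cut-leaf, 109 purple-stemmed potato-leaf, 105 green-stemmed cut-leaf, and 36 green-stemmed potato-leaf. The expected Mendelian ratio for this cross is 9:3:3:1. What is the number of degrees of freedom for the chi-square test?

3

A goodness-of-fit test with 4 phenotype classes has df = 4 − 1 = 3.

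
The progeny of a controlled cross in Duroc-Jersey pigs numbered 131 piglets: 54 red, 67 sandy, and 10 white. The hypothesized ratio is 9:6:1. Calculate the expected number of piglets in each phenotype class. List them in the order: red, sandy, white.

73.6875, 49.125, 8.1875

Total ratio parts = 16. Expected numbers out of 131:
  red: 131 × 9/16 = 73.6875
  sandy: 131 × 6/16 = 49.125
  white: 131 × 1/16 = 8.1875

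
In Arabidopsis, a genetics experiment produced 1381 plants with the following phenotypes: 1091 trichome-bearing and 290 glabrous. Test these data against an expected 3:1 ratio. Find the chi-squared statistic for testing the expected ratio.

11.789

Total ratio parts = 4. Expected numbers out of 1381:
  trichome-bearing: 1381 × 3/4 = 1035.75
  glabrous: 1381 × 1/4 = 345.25
χ² = Σ (O − E)² / E
  trichome-bearing: (1091 − 1035.75)² / 1035.75 = 2.9472
  glabrous: (290 − 345.25)² / 345.25 = 8.8416
χ² = 2.9472 + 8.8416 = 11.7888 ≈ 11.789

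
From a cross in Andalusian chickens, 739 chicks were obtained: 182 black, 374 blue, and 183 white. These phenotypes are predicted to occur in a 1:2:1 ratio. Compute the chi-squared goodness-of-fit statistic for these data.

0.112

The 1:2:1 ratio has 4 parts, so with N = 739 the expected counts are:
  black: 739 × 1/4 = 184.75
  blue: 739 × 2/4 = 369.5
  white: 739 × 1/4 = 184.75
χ² = Σ (O − E)² / E
  black: (182 − 184.75)² / 184.75 = 0.0409
  blue: (374 − 369.5)² / 369.5 = 0.0548
  white: (183 − 184.75)² / 184.75 = 0.0166
χ² = 0.0409 + 0.0548 + 0.0166 = 0.1123 ≈ 0.112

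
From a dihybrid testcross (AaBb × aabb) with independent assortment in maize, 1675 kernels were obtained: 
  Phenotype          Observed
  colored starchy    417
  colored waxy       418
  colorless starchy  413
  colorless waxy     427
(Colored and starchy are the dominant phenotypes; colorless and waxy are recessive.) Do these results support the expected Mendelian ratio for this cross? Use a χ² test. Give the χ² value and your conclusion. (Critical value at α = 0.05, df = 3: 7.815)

A dihybrid testcross with independent assortment gives a 1:1:1:1 ratio.
The 1:1:1:1 ratio has 4 parts, so with N = 1675 the expected counts are:
  colored starchy: 1675 × 1/4 = 418.75
  colored waxy: 1675 × 1/4 = 418.75
  colorless starchy: 1675 × 1/4 = 418.75
  colorless waxy: 1675 × 1/4 = 418.75
χ² = Σ (O − E)² / E
  colored starchy: (417 − 418.75)² / 418.75 = 0.0073
  colored waxy: (418 − 418.75)² / 418.75 = 0.0013
  colorless starchy: (413 − 418.75)² / 418.75 = 0.0790
  colorless waxy: (427 − 418.75)² / 418.75 = 0.1625
χ² = 0.0073 + 0.0013 + 0.0790 + 0.1625 = 0.2501 ≈ 0.250
Degrees of freedom = 4 − 1 = 3; critical value at α = 0.05 is 7.815.
Since 0.250 < 7.815, we fail to reject the null hypothesis — the data are consistent with the 1:1:1:1 ratio.

0.250; consistent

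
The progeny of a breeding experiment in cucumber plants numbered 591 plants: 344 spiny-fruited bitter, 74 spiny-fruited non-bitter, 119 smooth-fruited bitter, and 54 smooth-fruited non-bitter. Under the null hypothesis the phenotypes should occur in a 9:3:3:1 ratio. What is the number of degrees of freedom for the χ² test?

3

A goodness-of-fit test with 4 phenotype classes has df = 4 − 1 = 3.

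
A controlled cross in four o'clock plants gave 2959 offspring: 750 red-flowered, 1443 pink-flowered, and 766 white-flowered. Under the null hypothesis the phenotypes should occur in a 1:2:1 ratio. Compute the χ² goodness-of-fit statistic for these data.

1.974

The 1:2:1 ratio has 4 parts, so with N = 2959 the expected counts are:
  red-flowered: 2959 × 1/4 = 739.75
  pink-flowered: 2959 × 2/4 = 1479.5
  white-flowered: 2959 × 1/4 = 739.75
χ² = Σ (O − E)² / E
  red-flowered: (750 − 739.75)² / 739.75 = 0.1420
  pink-flowered: (1443 − 1479.5)² / 1479.5 = 0.9005
  white-flowered: (766 − 739.75)² / 739.75 = 0.9315
χ² = 0.1420 + 0.9005 + 0.9315 = 1.974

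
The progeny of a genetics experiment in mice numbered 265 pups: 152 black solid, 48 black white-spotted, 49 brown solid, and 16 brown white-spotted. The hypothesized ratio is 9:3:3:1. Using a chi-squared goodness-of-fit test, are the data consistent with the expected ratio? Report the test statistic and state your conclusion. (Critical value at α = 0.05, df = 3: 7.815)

0.144; consistent

Total ratio parts = 16. Expected numbers out of 265:
  black solid: 265 × 9/16 = 149.0625
  black white-spotted: 265 × 3/16 = 49.6875
  brown solid: 265 × 3/16 = 49.6875
  brown white-spotted: 265 × 1/16 = 16.5625
χ² = Σ (O − E)² / E
  black solid: (152 − 149.0625)² / 149.0625 = 0.0579
  black white-spotted: (48 − 49.6875)² / 49.6875 = 0.0573
  brown solid: (49 − 49.6875)² / 49.6875 = 0.0095
  brown white-spotted: (16 − 16.5625)² / 16.5625 = 0.0191
χ² = 0.0579 + 0.0573 + 0.0095 + 0.0191 = 0.1438 ≈ 0.144
Degrees of freedom = 4 − 1 = 3; critical value at α = 0.05 is 7.815.
Since 0.144 < 7.815, we fail to reject the null hypothesis — the data are consistent with the 9:3:3:1 ratio.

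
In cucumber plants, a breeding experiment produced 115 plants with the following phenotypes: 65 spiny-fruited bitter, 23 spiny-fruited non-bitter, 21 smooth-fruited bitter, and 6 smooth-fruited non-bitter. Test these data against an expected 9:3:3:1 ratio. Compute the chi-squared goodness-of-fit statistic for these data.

Expected counts for N = 115 under a 9:3:3:1 ratio (total parts = 16):
  spiny-fruited bitter: 115 × 9/16 = 64.6875
  spiny-fruited non-bitter: 115 × 3/16 = 21.5625
  smooth-fruited bitter: 115 × 3/16 = 21.5625
  smooth-fruited non-bitter: 115 × 1/16 = 7.1875
χ² = Σ (O − E)² / E
  spiny-fruited bitter: (65 − 64.6875)² / 64.6875 = 0.0015
  spiny-fruited non-bitter: (23 − 21.5625)² / 21.5625 = 0.0958
  smooth-fruited bitter: (21 − 21.5625)² / 21.5625 = 0.0147
  smooth-fruited non-bitter: (6 − 7.1875)² / 7.1875 = 0.1962
χ² = 0.0015 + 0.0958 + 0.0147 + 0.1962 = 0.3082 ≈ 0.308

0.308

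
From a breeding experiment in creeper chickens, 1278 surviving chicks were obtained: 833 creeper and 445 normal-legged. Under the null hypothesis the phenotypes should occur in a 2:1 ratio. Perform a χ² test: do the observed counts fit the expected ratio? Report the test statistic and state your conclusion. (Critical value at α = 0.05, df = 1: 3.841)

Total ratio parts = 3. Expected numbers out of 1278:
  creeper: 1278 × 2/3 = 852
  normal-legged: 1278 × 1/3 = 426
χ² = Σ (O − E)² / E
  creeper: (833 − 852)² / 852 = 0.4237
  normal-legged: (445 − 426)² / 426 = 0.8474
χ² = 0.4237 + 0.8474 = 1.2711 ≈ 1.271
Degrees of freedom = 2 − 1 = 1; critical value at α = 0.05 is 3.841.
Since 1.271 < 3.841, we fail to reject the null hypothesis — the data are consistent with the 2:1 ratio.

1.271; consistent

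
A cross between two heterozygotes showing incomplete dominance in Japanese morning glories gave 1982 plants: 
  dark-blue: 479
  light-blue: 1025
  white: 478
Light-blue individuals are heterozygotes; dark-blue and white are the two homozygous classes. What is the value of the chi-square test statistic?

With incomplete dominance, a heterozygote × heterozygote cross gives a 1:2:1 phenotypic ratio.
The 1:2:1 ratio has 4 parts, so with N = 1982 the expected counts are:
  dark-blue: 1982 × 1/4 = 495.5
  light-blue: 1982 × 2/4 = 991
  white: 1982 × 1/4 = 495.5
χ² = Σ (O − E)² / E
  dark-blue: (479 − 495.5)² / 495.5 = 0.5494
  light-blue: (1025 − 991)² / 991 = 1.1665
  white: (478 − 495.5)² / 495.5 = 0.6181
χ² = 0.5494 + 1.1665 + 0.6181 = 2.334

2.334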